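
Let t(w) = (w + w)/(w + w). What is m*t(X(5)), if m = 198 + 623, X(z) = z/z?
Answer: 821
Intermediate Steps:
X(z) = 1
m = 821
t(w) = 1 (t(w) = (2*w)/((2*w)) = (2*w)*(1/(2*w)) = 1)
m*t(X(5)) = 821*1 = 821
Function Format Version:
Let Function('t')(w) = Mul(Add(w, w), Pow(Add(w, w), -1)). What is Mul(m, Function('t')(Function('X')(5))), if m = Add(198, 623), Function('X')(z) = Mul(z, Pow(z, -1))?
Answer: 821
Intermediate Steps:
Function('X')(z) = 1
m = 821
Function('t')(w) = 1 (Function('t')(w) = Mul(Mul(2, w), Pow(Mul(2, w), -1)) = Mul(Mul(2, w), Mul(Rational(1, 2), Pow(w, -1))) = 1)
Mul(m, Function('t')(Function('X')(5))) = Mul(821, 1) = 821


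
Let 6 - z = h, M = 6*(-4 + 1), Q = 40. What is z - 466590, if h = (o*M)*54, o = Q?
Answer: -427704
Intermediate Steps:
o = 40
M = -18 (M = 6*(-3) = -18)
h = -38880 (h = (40*(-18))*54 = -720*54 = -38880)
z = 38886 (z = 6 - 1*(-38880) = 6 + 38880 = 38886)
z - 466590 = 38886 - 466590 = -427704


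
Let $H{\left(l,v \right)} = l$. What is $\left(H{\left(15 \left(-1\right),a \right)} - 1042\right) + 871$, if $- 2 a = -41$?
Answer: $-186$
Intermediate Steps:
$a = \frac{41}{2}$ ($a = \left(- \frac{1}{2}\right) \left(-41\right) = \frac{41}{2} \approx 20.5$)
$\left(H{\left(15 \left(-1\right),a \right)} - 1042\right) + 871 = \left(15 \left(-1\right) - 1042\right) + 871 = \left(-15 - 1042\right) + 871 = -1057 + 871 = -186$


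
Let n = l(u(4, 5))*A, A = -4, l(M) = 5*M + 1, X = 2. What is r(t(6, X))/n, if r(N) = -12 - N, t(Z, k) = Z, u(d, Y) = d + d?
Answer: 9/82 ≈ 0.10976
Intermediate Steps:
u(d, Y) = 2*d
l(M) = 1 + 5*M
n = -164 (n = (1 + 5*(2*4))*(-4) = (1 + 5*8)*(-4) = (1 + 40)*(-4) = 41*(-4) = -164)
r(t(6, X))/n = (-12 - 1*6)/(-164) = (-12 - 6)*(-1/164) = -18*(-1/164) = 9/82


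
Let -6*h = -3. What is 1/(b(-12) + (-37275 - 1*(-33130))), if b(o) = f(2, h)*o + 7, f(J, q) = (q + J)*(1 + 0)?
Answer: -1/4168 ≈ -0.00023992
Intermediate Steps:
h = ½ (h = -⅙*(-3) = ½ ≈ 0.50000)
f(J, q) = J + q (f(J, q) = (J + q)*1 = J + q)
b(o) = 7 + 5*o/2 (b(o) = (2 + ½)*o + 7 = 5*o/2 + 7 = 7 + 5*o/2)
1/(b(-12) + (-37275 - 1*(-33130))) = 1/((7 + (5/2)*(-12)) + (-37275 - 1*(-33130))) = 1/((7 - 30) + (-37275 + 33130)) = 1/(-23 - 4145) = 1/(-4168) = -1/4168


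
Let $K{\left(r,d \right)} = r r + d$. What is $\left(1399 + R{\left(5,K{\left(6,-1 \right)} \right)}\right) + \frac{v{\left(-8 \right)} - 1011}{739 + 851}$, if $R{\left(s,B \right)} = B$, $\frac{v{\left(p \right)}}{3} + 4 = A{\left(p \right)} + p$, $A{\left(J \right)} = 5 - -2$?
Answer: $\frac{379839}{265} \approx 1433.4$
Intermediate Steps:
$A{\left(J \right)} = 7$ ($A{\left(J \right)} = 5 + 2 = 7$)
$K{\left(r,d \right)} = d + r^{2}$ ($K{\left(r,d \right)} = r^{2} + d = d + r^{2}$)
$v{\left(p \right)} = 9 + 3 p$ ($v{\left(p \right)} = -12 + 3 \left(7 + p\right) = -12 + \left(21 + 3 p\right) = 9 + 3 p$)
$\left(1399 + R{\left(5,K{\left(6,-1 \right)} \right)}\right) + \frac{v{\left(-8 \right)} - 1011}{739 + 851} = \left(1399 - \left(1 - 6^{2}\right)\right) + \frac{\left(9 + 3 \left(-8\right)\right) - 1011}{739 + 851} = \left(1399 + \left(-1 + 36\right)\right) + \frac{\left(9 - 24\right) - 1011}{1590} = \left(1399 + 35\right) + \left(-15 - 1011\right) \frac{1}{1590} = 1434 - \frac{171}{265} = \frac{379839}{265}$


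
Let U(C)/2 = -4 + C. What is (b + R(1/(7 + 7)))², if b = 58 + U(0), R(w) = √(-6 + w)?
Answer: (700 + I*√1162)²/196 ≈ 2494.1 + 243.49*I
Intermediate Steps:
U(C) = -8 + 2*C (U(C) = 2*(-4 + C) = -8 + 2*C)
b = 50 (b = 58 + (-8 + 2*0) = 58 + (-8 + 0) = 58 - 8 = 50)
(b + R(1/(7 + 7)))² = (50 + √(-6 + 1/(7 + 7)))² = (50 + √(-6 + 1/14))² = (50 + √(-83/14))² = (50 + I*√1162/14)²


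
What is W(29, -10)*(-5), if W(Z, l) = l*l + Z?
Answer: -645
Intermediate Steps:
W(Z, l) = Z + l² (W(Z, l) = l² + Z = Z + l²)
W(29, -10)*(-5) = (29 + (-10)²)*(-5) = (29 + 100)*(-5) = 129*(-5) = -645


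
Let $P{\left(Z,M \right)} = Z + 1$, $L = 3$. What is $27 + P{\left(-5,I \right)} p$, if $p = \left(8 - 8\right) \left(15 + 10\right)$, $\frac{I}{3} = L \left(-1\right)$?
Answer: $27$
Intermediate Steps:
$I = -9$ ($I = 3 \cdot 3 \left(-1\right) = 3 \left(-3\right) = -9$)
$p = 0$ ($p = 0 \cdot 25 = 0$)
$P{\left(Z,M \right)} = 1 + Z$
$27 + P{\left(-5,I \right)} p = 27 + \left(1 - 5\right) 0 = 27 - 0 = 27 + 0 = 27$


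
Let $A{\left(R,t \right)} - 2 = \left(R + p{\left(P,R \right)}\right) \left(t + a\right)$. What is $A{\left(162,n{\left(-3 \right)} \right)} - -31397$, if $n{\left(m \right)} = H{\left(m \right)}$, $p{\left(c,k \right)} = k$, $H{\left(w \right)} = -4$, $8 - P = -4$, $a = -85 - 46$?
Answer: $-12341$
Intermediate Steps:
$a = -131$
$P = 12$ ($P = 8 - -4 = 8 + 4 = 12$)
$n{\left(m \right)} = -4$
$A{\left(R,t \right)} = 2 + 2 R \left(-131 + t\right)$ ($A{\left(R,t \right)} = 2 + \left(R + R\right) \left(t - 131\right) = 2 + 2 R \left(-131 + t\right)$)
$A{\left(162,n{\left(-3 \right)} \right)} - -31397 = \left(2 - 42444 + 2 \cdot 162 \left(-4\right)\right) - -31397 = \left(2 - 42444 - 1296\right) + 31397 = -43738 + 31397 = -12341$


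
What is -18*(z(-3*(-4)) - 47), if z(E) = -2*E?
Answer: 1278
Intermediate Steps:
-18*(z(-3*(-4)) - 47) = -18*(-(-6)*(-4) - 47) = -18*(-2*12 - 47) = -18*(-24 - 47) = -18*(-71) = 1278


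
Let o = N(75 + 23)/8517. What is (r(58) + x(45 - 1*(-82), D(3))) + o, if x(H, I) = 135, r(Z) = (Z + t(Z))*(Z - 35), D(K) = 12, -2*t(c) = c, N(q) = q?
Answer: 6830732/8517 ≈ 802.01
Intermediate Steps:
t(c) = -c/2
o = 98/8517 (o = (75 + 23)/8517 = 98*(1/8517) = 98/8517 ≈ 0.011506)
r(Z) = Z*(-35 + Z)/2 (r(Z) = (Z - Z/2)*(Z - 35) = (Z/2)*(-35 + Z) = Z*(-35 + Z)/2)
(r(58) + x(45 - 1*(-82), D(3))) + o = ((½)*58*(-35 + 58) + 135) + 98/8517 = ((½)*58*23 + 135) + 98/8517 = (667 + 135) + 98/8517 = 802 + 98/8517 = 6830732/8517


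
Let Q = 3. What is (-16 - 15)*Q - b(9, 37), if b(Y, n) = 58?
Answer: -151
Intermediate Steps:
(-16 - 15)*Q - b(9, 37) = (-16 - 15)*3 - 1*58 = -31*3 - 58 = -93 - 58 = -151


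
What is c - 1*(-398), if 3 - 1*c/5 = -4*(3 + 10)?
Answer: 673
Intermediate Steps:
c = 275 (c = 15 - (-20)*(3 + 10) = 15 - (-20)*13 = 15 - 5*(-52) = 15 + 260 = 275)
c - 1*(-398) = 275 - 1*(-398) = 275 + 398 = 673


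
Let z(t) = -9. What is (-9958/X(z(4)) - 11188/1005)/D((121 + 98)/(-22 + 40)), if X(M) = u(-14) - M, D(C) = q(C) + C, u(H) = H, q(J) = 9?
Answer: 796148/8509 ≈ 93.565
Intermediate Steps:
D(C) = 9 + C
X(M) = -14 - M
(-9958/X(z(4)) - 11188/1005)/D((121 + 98)/(-22 + 40)) = (-9958/(-14 - 1*(-9)) - 11188/1005)/(9 + (121 + 98)/(-22 + 40)) = (-9958/(-14 + 9) - 11188*1/1005)/(9 + 219/18) = (-9958/(-5) - 11188/1005)/(9 + 219*(1/18)) = (-9958*(-⅕) - 11188/1005)/(9 + 73/6) = (9958/5 - 11188/1005)/(127/6) = (398074/201)*(6/127) = 796148/8509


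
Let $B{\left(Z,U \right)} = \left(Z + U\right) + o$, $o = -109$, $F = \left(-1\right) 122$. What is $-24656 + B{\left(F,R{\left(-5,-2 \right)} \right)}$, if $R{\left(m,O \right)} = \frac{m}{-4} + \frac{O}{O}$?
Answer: $- \frac{99539}{4} \approx -24885.0$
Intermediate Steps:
$R{\left(m,O \right)} = 1 - \frac{m}{4}$ ($R{\left(m,O \right)} = m \left(- \frac{1}{4}\right) + 1 = - \frac{m}{4} + 1 = 1 - \frac{m}{4}$)
$F = -122$
$B{\left(Z,U \right)} = -109 + U + Z$ ($B{\left(Z,U \right)} = \left(Z + U\right) - 109 = \left(U + Z\right) - 109 = -109 + U + Z$)
$-24656 + B{\left(F,R{\left(-5,-2 \right)} \right)} = -24656 - \frac{915}{4} = - \frac{99539}{4}$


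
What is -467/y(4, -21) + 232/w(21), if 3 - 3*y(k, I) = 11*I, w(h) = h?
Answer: 921/182 ≈ 5.0604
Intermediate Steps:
y(k, I) = 1 - 11*I/3
-467/y(4, -21) + 232/w(21) = -467/(1 - 11/3*(-21)) + 232/21 = -467/(1 + 77) + 232*(1/21) = -467/78 + 232/21 = 921/182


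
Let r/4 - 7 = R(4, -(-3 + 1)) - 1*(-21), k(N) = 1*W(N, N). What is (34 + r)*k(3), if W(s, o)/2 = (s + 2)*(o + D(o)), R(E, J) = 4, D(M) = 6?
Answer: 14580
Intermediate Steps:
W(s, o) = 2*(2 + s)*(6 + o) (W(s, o) = 2*((s + 2)*(o + 6)) = 2*((2 + s)*(6 + o)) = 2*(2 + s)*(6 + o))
k(N) = 24 + 2*N² + 16*N (k(N) = 1*(24 + 4*N + 12*N + 2*N*N) = 1*(24 + 4*N + 12*N + 2*N²) = 1*(24 + 2*N² + 16*N) = 24 + 2*N² + 16*N)
r = 128 (r = 28 + 4*(4 - 1*(-21)) = 28 + 4*(4 + 21) = 28 + 4*25 = 28 + 100 = 128)
(34 + r)*k(3) = (34 + 128)*(24 + 2*3² + 16*3) = 162*(24 + 2*9 + 48) = 162*(24 + 18 + 48) = 162*90 = 14580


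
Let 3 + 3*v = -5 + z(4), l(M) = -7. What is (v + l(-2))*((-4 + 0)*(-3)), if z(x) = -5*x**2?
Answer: -436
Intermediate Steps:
v = -88/3 (v = -1 + (-5 - 5*4**2)/3 = -1 + (-5 - 5*16)/3 = -1 + (-5 - 80)/3 = -1 + (1/3)*(-85) = -1 - 85/3 = -88/3 ≈ -29.333)
(v + l(-2))*((-4 + 0)*(-3)) = (-88/3 - 7)*((-4 + 0)*(-3)) = -(-436)*(-3)/3 = -109/3*12 = -436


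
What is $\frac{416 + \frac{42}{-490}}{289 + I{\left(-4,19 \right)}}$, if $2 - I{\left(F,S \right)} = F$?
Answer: $\frac{14557}{10325} \approx 1.4099$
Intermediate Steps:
$I{\left(F,S \right)} = 2 - F$
$\frac{416 + \frac{42}{-490}}{289 + I{\left(-4,19 \right)}} = \frac{416 + \frac{42}{-490}}{289 + \left(2 - -4\right)} = \frac{416 + 42 \left(- \frac{1}{490}\right)}{289 + \left(2 + 4\right)} = \frac{416 - \frac{3}{35}}{289 + 6} = \frac{14557}{35 \cdot 295} = \frac{14557}{35} \cdot \frac{1}{295} = \frac{14557}{10325}$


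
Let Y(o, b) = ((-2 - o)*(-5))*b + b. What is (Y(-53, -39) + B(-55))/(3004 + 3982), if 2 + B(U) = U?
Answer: 1407/998 ≈ 1.4098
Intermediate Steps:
B(U) = -2 + U
Y(o, b) = b + b*(10 + 5*o) (Y(o, b) = (10 + 5*o)*b + b = b*(10 + 5*o) + b = b + b*(10 + 5*o))
(Y(-53, -39) + B(-55))/(3004 + 3982) = (-39*(11 + 5*(-53)) + (-2 - 55))/(3004 + 3982) = (-39*(11 - 265) - 57)/6986 = (-39*(-254) - 57)*(1/6986) = (9906 - 57)*(1/6986) = 9849*(1/6986) = 1407/998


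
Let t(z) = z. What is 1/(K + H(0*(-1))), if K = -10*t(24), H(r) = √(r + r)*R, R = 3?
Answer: -1/240 ≈ -0.0041667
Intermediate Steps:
H(r) = 3*√2*√r (H(r) = √(r + r)*3 = √(2*r)*3 = (√2*√r)*3 = 3*√2*√r)
K = -240 (K = -10*24 = -240)
1/(K + H(0*(-1))) = 1/(-240 + 3*√2*√(0*(-1))) = 1/(-240 + 3*√2*√0) = 1/(-240 + 3*√2*0) = 1/(-240 + 0) = 1/(-240) = -1/240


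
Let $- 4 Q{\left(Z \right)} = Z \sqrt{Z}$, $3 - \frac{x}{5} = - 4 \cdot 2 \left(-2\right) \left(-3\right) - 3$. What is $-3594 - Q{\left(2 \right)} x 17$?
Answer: $-3594 + 2295 \sqrt{2} \approx -348.38$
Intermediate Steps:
$x = 270$ ($x = 15 - 5 \left(- 4 \cdot 2 \left(-2\right) \left(-3\right) - 3\right) = 15 - 5 \left(- 4 \left(\left(-4\right) \left(-3\right)\right) - 3\right) = 15 - 5 \left(\left(-4\right) 12 - 3\right) = 15 - 5 \left(-48 - 3\right) = 15 - -255 = 15 + 255 = 270$)
$Q{\left(Z \right)} = - \frac{Z^{\frac{3}{2}}}{4}$ ($Q{\left(Z \right)} = - \frac{Z \sqrt{Z}}{4} = - \frac{Z^{\frac{3}{2}}}{4}$)
$-3594 - Q{\left(2 \right)} x 17 = -3594 - - \frac{2^{\frac{3}{2}}}{4} \cdot 270 \cdot 17 = -3594 - - \frac{2 \sqrt{2}}{4} \cdot 270 \cdot 17 = -3594 - - \frac{\sqrt{2}}{2} \cdot 270 \cdot 17 = -3594 - - 135 \sqrt{2} \cdot 17 = -3594 - - 2295 \sqrt{2} = -3594 + 2295 \sqrt{2}$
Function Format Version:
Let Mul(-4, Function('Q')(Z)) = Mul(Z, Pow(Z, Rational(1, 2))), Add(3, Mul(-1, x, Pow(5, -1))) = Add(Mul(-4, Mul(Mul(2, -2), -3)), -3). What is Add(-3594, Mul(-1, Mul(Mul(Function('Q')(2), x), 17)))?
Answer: Add(-3594, Mul(2295, Pow(2, Rational(1, 2)))) ≈ -348.38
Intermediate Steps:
x = 270 (x = Add(15, Mul(-5, Add(Mul(-4, Mul(Mul(2, -2), -3)), -3))) = Add(15, Mul(-5, Add(Mul(-4, Mul(-4, -3)), -3))) = Add(15, Mul(-5, Add(Mul(-4, 12), -3))) = Add(15, Mul(-5, Add(-48, -3))) = Add(15, Mul(-5, -51)) = Add(15, 255) = 270)
Function('Q')(Z) = Mul(Rational(-1, 4), Pow(Z, Rational(3, 2))) (Function('Q')(Z) = Mul(Rational(-1, 4), Mul(Z, Pow(Z, Rational(1, 2)))) = Mul(Rational(-1, 4), Pow(Z, Rational(3, 2))))
Add(-3594, Mul(-1, Mul(Mul(Function('Q')(2), x), 17))) = Add(-3594, Mul(-1, Mul(Mul(Mul(Rational(-1, 4), Pow(2, Rational(3, 2))), 270), 17))) = Add(-3594, Mul(-1, Mul(Mul(Mul(Rational(-1, 4), Mul(2, Pow(2, Rational(1, 2)))), 270), 17))) = Add(-3594, Mul(-1, Mul(Mul(Mul(Rational(-1, 2), Pow(2, Rational(1, 2))), 270), 17))) = Add(-3594, Mul(-1, Mul(Mul(-135, Pow(2, Rational(1, 2))), 17))) = Add(-3594, Mul(-1, Mul(-2295, Pow(2, Rational(1, 2))))) = Add(-3594, Mul(2295, Pow(2, Rational(1, 2))))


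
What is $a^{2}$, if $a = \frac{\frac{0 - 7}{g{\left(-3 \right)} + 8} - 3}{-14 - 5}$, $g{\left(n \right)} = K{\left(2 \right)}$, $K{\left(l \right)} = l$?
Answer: $\frac{1369}{36100} \approx 0.037922$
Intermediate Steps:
$g{\left(n \right)} = 2$
$a = \frac{37}{190}$ ($a = \frac{\frac{0 - 7}{2 + 8} - 3}{-14 - 5} = \frac{- \frac{7}{10} - 3}{-19} = \left(\left(-7\right) \frac{1}{10} - 3\right) \left(- \frac{1}{19}\right) = \left(- \frac{7}{10} - 3\right) \left(- \frac{1}{19}\right) = \left(- \frac{37}{10}\right) \left(- \frac{1}{19}\right) = \frac{37}{190} \approx 0.19474$)
$a^{2} = \left(\frac{37}{190}\right)^{2} = \frac{1369}{36100}$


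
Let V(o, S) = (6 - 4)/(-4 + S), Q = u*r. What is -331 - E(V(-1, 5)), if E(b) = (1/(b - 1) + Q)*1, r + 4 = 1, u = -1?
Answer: -335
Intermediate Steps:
r = -3 (r = -4 + 1 = -3)
Q = 3 (Q = -1*(-3) = 3)
V(o, S) = 2/(-4 + S)
E(b) = 3 + 1/(-1 + b) (E(b) = (1/(b - 1) + 3)*1 = (1/(-1 + b) + 3)*1 = (3 + 1/(-1 + b))*1 = 3 + 1/(-1 + b))
-331 - E(V(-1, 5)) = -331 - (-2 + 3*(2/(-4 + 5)))/(-1 + 2/(-4 + 5)) = -331 - (-2 + 3*(2/1))/(-1 + 2/1) = -331 - (-2 + 3*(2*1))/(-1 + 2*1) = -331 - (-2 + 3*2)/(-1 + 2) = -331 - (-2 + 6)/1 = -331 - 4 = -335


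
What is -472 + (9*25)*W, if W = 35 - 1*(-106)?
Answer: 31253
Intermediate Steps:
W = 141 (W = 35 + 106 = 141)
-472 + (9*25)*W = -472 + (9*25)*141 = -472 + 225*141 = -472 + 31725 = 31253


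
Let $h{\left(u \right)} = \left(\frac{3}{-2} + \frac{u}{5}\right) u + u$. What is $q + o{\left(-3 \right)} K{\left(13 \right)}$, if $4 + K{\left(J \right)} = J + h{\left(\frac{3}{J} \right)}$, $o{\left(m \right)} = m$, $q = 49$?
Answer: $\frac{37711}{1690} \approx 22.314$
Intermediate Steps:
$h{\left(u \right)} = u + u \left(- \frac{3}{2} + \frac{u}{5}\right)$ ($h{\left(u \right)} = \left(3 \left(- \frac{1}{2}\right) + u \frac{1}{5}\right) u + u = \left(- \frac{3}{2} + \frac{u}{5}\right) u + u = u \left(- \frac{3}{2} + \frac{u}{5}\right) + u = u + u \left(- \frac{3}{2} + \frac{u}{5}\right)$)
$K{\left(J \right)} = -4 + J + \frac{3 \left(-5 + \frac{6}{J}\right)}{10 J}$ ($K{\left(J \right)} = -4 + \left(J + \frac{\frac{3}{J} \left(-5 + 2 \frac{3}{J}\right)}{10}\right) = -4 + \left(J + \frac{\frac{3}{J} \left(-5 + \frac{6}{J}\right)}{10}\right) = -4 + \left(J + \frac{3 \left(-5 + \frac{6}{J}\right)}{10 J}\right) = -4 + J + \frac{3 \left(-5 + \frac{6}{J}\right)}{10 J}$)
$q + o{\left(-3 \right)} K{\left(13 \right)} = 49 - 3 \left(-4 + 13 - \frac{3}{2 \cdot 13} + \frac{9}{5 \cdot 169}\right) = 49 - 3 \left(-4 + 13 - \frac{3}{26} + \frac{9}{5} \cdot \frac{1}{169}\right) = 49 - 3 \left(-4 + 13 - \frac{3}{26} + \frac{9}{845}\right) = 49 - \frac{45099}{1690} = \frac{37711}{1690}$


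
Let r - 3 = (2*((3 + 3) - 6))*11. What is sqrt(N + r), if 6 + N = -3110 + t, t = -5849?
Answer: I*sqrt(8962) ≈ 94.668*I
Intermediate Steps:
r = 3 (r = 3 + (2*((3 + 3) - 6))*11 = 3 + (2*(6 - 6))*11 = 3 + (2*0)*11 = 3 + 0*11 = 3 + 0 = 3)
N = -8965 (N = -6 + (-3110 - 5849) = -6 - 8959 = -8965)
sqrt(N + r) = sqrt(-8965 + 3) = sqrt(-8962) = I*sqrt(8962)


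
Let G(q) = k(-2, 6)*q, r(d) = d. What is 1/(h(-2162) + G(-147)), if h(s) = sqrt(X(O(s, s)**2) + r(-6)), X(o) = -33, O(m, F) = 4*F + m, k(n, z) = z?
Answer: -294/259321 - I*sqrt(39)/777963 ≈ -0.0011337 - 8.0274e-6*I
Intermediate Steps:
G(q) = 6*q
O(m, F) = m + 4*F
h(s) = I*sqrt(39) (h(s) = sqrt(-33 - 6) = sqrt(-39) = I*sqrt(39))
1/(h(-2162) + G(-147)) = 1/(I*sqrt(39) + 6*(-147)) = 1/(I*sqrt(39) - 882) = 1/(-882 + I*sqrt(39))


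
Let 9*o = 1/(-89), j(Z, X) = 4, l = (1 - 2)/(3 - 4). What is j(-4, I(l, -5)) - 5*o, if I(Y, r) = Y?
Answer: 3209/801 ≈ 4.0062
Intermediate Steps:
l = 1 (l = -1/(-1) = -1*(-1) = 1)
o = -1/801 (o = (⅑)/(-89) = (⅑)*(-1/89) = -1/801 ≈ -0.0012484)
j(-4, I(l, -5)) - 5*o = 4 - 5*(-1/801) = 4 + 5/801 = 3209/801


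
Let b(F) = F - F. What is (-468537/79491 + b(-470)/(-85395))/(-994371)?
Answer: 156179/26347848387 ≈ 5.9276e-6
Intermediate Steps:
b(F) = 0
(-468537/79491 + b(-470)/(-85395))/(-994371) = (-468537/79491 + 0/(-85395))/(-994371) = (-468537*1/79491 + 0*(-1/85395))*(-1/994371) = (-156179/26497 + 0)*(-1/994371) = -156179/26497*(-1/994371) = 156179/26347848387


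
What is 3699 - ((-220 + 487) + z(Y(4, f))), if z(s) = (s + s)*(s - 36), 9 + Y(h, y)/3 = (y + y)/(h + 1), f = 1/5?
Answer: 45678/625 ≈ 73.085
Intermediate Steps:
f = ⅕ ≈ 0.20000
Y(h, y) = -27 + 6*y/(1 + h) (Y(h, y) = -27 + 3*((y + y)/(h + 1)) = -27 + 3*((2*y)/(1 + h)) = -27 + 3*(2*y/(1 + h)) = -27 + 6*y/(1 + h))
z(s) = 2*s*(-36 + s) (z(s) = (2*s)*(-36 + s) = 2*s*(-36 + s))
3699 - ((-220 + 487) + z(Y(4, f))) = 3699 - ((-220 + 487) + 2*(3*(-9 - 9*4 + 2*(⅕))/(1 + 4))*(-36 + 3*(-9 - 9*4 + 2*(⅕))/(1 + 4))) = 3699 - (267 + 2*(3*(-9 - 36 + ⅖)/5)*(-36 + 3*(-9 - 36 + ⅖)/5)) = 3699 - (267 + 2*(3*(⅕)*(-223/5))*(-36 + 3*(⅕)*(-223/5))) = 3699 - (267 + 2*(-669/25)*(-36 - 669/25)) = 3699 - (267 + 2*(-669/25)*(-1569/25)) = 3699 - (267 + 2099322/625) = 3699 - 1*2266197/625 = 3699 - 2266197/625 = 45678/625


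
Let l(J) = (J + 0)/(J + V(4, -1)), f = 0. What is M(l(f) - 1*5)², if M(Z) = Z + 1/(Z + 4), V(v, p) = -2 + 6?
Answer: 36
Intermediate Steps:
V(v, p) = 4
l(J) = J/(4 + J) (l(J) = (J + 0)/(J + 4) = J/(4 + J))
M(Z) = Z + 1/(4 + Z)
M(l(f) - 1*5)² = ((1 + (0/(4 + 0) - 1*5)² + 4*(0/(4 + 0) - 1*5))/(4 + (0/(4 + 0) - 1*5)))² = ((1 + (0/4 - 5)² + 4*(0/4 - 5))/(4 + (0/4 - 5)))² = ((1 + (0*(¼) - 5)² + 4*(0*(¼) - 5))/(4 + (0*(¼) - 5)))² = ((1 + (0 - 5)² + 4*(0 - 5))/(4 + (0 - 5)))² = ((1 + (-5)² + 4*(-5))/(4 - 5))² = ((1 + 25 - 20)/(-1))² = (-1*6)² = (-6)² = 36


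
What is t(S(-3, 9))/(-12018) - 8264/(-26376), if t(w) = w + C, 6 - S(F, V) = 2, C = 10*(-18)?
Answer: 721937/2201297 ≈ 0.32796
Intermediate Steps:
C = -180
S(F, V) = 4 (S(F, V) = 6 - 1*2 = 6 - 2 = 4)
t(w) = -180 + w (t(w) = w - 180 = -180 + w)
t(S(-3, 9))/(-12018) - 8264/(-26376) = (-180 + 4)/(-12018) - 8264/(-26376) = -176*(-1/12018) - 8264*(-1/26376) = 88/6009 + 1033/3297 = 721937/2201297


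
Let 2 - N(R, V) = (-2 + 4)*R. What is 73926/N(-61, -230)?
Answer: 36963/62 ≈ 596.18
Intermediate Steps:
N(R, V) = 2 - 2*R (N(R, V) = 2 - (-2 + 4)*R = 2 - 2*R)
73926/N(-61, -230) = 73926/(2 - 2*(-61)) = 73926/(2 + 122) = 73926/124 = 73926*(1/124) = 36963/62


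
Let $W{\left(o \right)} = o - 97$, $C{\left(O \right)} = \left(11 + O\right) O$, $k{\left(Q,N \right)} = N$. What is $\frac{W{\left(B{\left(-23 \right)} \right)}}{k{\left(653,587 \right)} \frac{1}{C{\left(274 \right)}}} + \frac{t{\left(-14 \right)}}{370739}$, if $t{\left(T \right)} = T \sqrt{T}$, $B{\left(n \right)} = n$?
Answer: $- \frac{9370800}{587} - \frac{14 i \sqrt{14}}{370739} \approx -15964.0 - 0.00014129 i$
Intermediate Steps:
$C{\left(O \right)} = O \left(11 + O\right)$
$t{\left(T \right)} = T^{\frac{3}{2}}$
$W{\left(o \right)} = -97 + o$
$\frac{W{\left(B{\left(-23 \right)} \right)}}{k{\left(653,587 \right)} \frac{1}{C{\left(274 \right)}}} + \frac{t{\left(-14 \right)}}{370739} = \frac{-97 - 23}{587 \frac{1}{274 \left(11 + 274\right)}} + \frac{\left(-14\right)^{\frac{3}{2}}}{370739} = - \frac{120}{587 \frac{1}{274 \cdot 285}} + - 14 i \sqrt{14} \cdot \frac{1}{370739} = - \frac{120}{587 \cdot \frac{1}{78090}} - \frac{14 i \sqrt{14}}{370739} = - \frac{120}{\frac{587}{78090}} - \frac{14 i \sqrt{14}}{370739} = \left(-120\right) \frac{78090}{587} - \frac{14 i \sqrt{14}}{370739} = - \frac{9370800}{587} - \frac{14 i \sqrt{14}}{370739}$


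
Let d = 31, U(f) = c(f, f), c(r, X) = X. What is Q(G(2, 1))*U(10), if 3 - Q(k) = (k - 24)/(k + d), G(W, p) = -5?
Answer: 535/13 ≈ 41.154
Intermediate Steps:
U(f) = f
Q(k) = 3 - (-24 + k)/(31 + k) (Q(k) = 3 - (k - 24)/(k + 31) = 3 - (-24 + k)/(31 + k))
Q(G(2, 1))*U(10) = ((117 + 2*(-5))/(31 - 5))*10 = ((117 - 10)/26)*10 = ((1/26)*107)*10 = (107/26)*10 = 535/13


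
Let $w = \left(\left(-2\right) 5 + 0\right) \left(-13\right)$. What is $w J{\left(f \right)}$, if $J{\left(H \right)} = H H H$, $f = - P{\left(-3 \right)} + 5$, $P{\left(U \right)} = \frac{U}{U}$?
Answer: $8320$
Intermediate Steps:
$P{\left(U \right)} = 1$
$w = 130$ ($w = \left(-10 + 0\right) \left(-13\right) = \left(-10\right) \left(-13\right) = 130$)
$f = 4$ ($f = \left(-1\right) 1 + 5 = -1 + 5 = 4$)
$J{\left(H \right)} = H^{3}$ ($J{\left(H \right)} = H^{2} H = H^{3}$)
$w J{\left(f \right)} = 130 \cdot 4^{3} = 130 \cdot 64 = 8320$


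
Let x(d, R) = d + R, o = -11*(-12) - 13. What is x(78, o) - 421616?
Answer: -421419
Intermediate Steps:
o = 119 (o = 132 - 13 = 119)
x(d, R) = R + d
x(78, o) - 421616 = (119 + 78) - 421616 = 197 - 421616 = -421419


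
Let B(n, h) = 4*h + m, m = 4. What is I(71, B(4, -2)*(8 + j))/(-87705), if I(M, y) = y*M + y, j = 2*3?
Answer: 448/9745 ≈ 0.045972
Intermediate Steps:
B(n, h) = 4 + 4*h (B(n, h) = 4*h + 4 = 4 + 4*h)
j = 6
I(M, y) = y + M*y (I(M, y) = M*y + y = y + M*y)
I(71, B(4, -2)*(8 + j))/(-87705) = (((4 + 4*(-2))*(8 + 6))*(1 + 71))/(-87705) = (((4 - 8)*14)*72)*(-1/87705) = (-4*14*72)*(-1/87705) = -56*72*(-1/87705) = -4032*(-1/87705) = 448/9745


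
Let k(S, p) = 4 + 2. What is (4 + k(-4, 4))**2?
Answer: 100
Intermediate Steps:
k(S, p) = 6
(4 + k(-4, 4))**2 = (4 + 6)**2 = 10**2 = 100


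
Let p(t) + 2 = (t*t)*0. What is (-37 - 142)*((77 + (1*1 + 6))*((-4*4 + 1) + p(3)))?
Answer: 255612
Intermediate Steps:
p(t) = -2 (p(t) = -2 + (t*t)*0 = -2 + t²*0 = -2 + 0 = -2)
(-37 - 142)*((77 + (1*1 + 6))*((-4*4 + 1) + p(3))) = (-37 - 142)*((77 + (1*1 + 6))*((-4*4 + 1) - 2)) = -179*(77 + (1 + 6))*((-16 + 1) - 2) = -179*(77 + 7)*(-15 - 2) = -15036*(-17) = -179*(-1428) = 255612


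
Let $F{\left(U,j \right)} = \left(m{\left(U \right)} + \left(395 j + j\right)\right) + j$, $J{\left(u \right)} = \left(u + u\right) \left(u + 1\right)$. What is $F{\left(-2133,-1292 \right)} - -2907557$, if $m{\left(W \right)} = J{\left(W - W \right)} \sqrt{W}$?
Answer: $2394633$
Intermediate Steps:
$J{\left(u \right)} = 2 u \left(1 + u\right)$
$m{\left(W \right)} = 0$ ($m{\left(W \right)} = 2 \left(W - W\right) \left(1 + \left(W - W\right)\right) \sqrt{W} = 2 \cdot 0 \left(1 + 0\right) \sqrt{W} = 2 \cdot 0 \cdot 1 \sqrt{W} = 0 \sqrt{W} = 0$)
$F{\left(U,j \right)} = 397 j$ ($F{\left(U,j \right)} = \left(0 + \left(395 j + j\right)\right) + j = \left(0 + 396 j\right) + j = 396 j + j = 397 j$)
$F{\left(-2133,-1292 \right)} - -2907557 = 397 \left(-1292\right) - -2907557 = -512924 + 2907557 = 2394633$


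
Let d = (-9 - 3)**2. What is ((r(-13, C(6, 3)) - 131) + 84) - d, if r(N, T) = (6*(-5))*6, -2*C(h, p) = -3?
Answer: -371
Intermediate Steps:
C(h, p) = 3/2 (C(h, p) = -1/2*(-3) = 3/2)
r(N, T) = -180 (r(N, T) = -30*6 = -180)
d = 144 (d = (-12)**2 = 144)
((r(-13, C(6, 3)) - 131) + 84) - d = ((-180 - 131) + 84) - 1*144 = (-311 + 84) - 144 = -227 - 144 = -371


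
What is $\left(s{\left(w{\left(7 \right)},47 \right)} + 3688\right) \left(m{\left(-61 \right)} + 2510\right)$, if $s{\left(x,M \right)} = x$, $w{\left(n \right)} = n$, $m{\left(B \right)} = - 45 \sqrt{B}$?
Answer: $9274450 - 166275 i \sqrt{61} \approx 9.2744 \cdot 10^{6} - 1.2987 \cdot 10^{6} i$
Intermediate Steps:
$\left(s{\left(w{\left(7 \right)},47 \right)} + 3688\right) \left(m{\left(-61 \right)} + 2510\right) = \left(7 + 3688\right) \left(- 45 \sqrt{-61} + 2510\right) = 3695 \left(- 45 i \sqrt{61} + 2510\right) = 3695 \left(2510 - 45 i \sqrt{61}\right) = 9274450 - 166275 i \sqrt{61}$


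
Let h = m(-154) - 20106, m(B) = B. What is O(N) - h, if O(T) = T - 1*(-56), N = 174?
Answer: 20490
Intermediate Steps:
O(T) = 56 + T (O(T) = T + 56 = 56 + T)
h = -20260 (h = -154 - 20106 = -20260)
O(N) - h = (56 + 174) - 1*(-20260) = 230 + 20260 = 20490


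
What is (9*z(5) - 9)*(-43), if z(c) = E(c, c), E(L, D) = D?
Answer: -1548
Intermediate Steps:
z(c) = c
(9*z(5) - 9)*(-43) = (9*5 - 9)*(-43) = (45 - 9)*(-43) = 36*(-43) = -1548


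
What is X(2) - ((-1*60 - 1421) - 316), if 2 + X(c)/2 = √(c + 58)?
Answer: 1793 + 4*√15 ≈ 1808.5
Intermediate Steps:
X(c) = -4 + 2*√(58 + c) (X(c) = -4 + 2*√(c + 58) = -4 + 2*√(58 + c))
X(2) - ((-1*60 - 1421) - 316) = (-4 + 2*√(58 + 2)) - ((-1*60 - 1421) - 316) = (-4 + 2*√60) - ((-60 - 1421) - 316) = (-4 + 2*(2*√15)) - (-1481 - 316) = (-4 + 4*√15) - 1*(-1797) = (-4 + 4*√15) + 1797 = 1793 + 4*√15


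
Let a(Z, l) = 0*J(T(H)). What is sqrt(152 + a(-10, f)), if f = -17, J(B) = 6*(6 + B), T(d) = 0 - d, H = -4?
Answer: 2*sqrt(38) ≈ 12.329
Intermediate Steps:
T(d) = -d
J(B) = 36 + 6*B
a(Z, l) = 0 (a(Z, l) = 0*(36 + 6*(-1*(-4))) = 0*(36 + 6*4) = 0*(36 + 24) = 0*60 = 0)
sqrt(152 + a(-10, f)) = sqrt(152 + 0) = sqrt(152) = 2*sqrt(38)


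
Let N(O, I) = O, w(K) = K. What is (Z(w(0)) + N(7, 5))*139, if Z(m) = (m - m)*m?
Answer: 973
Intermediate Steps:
Z(m) = 0 (Z(m) = 0*m = 0)
(Z(w(0)) + N(7, 5))*139 = (0 + 7)*139 = 7*139 = 973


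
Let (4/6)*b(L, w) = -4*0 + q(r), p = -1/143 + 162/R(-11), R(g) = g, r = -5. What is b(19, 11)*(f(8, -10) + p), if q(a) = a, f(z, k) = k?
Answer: 53055/286 ≈ 185.51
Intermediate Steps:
p = -2107/143 (p = -1/143 + 162/(-11) = -1*1/143 + 162*(-1/11) = -1/143 - 162/11 = -2107/143 ≈ -14.734)
b(L, w) = -15/2 (b(L, w) = 3*(-4*0 - 5)/2 = 3*(0 - 5)/2 = (3/2)*(-5) = -15/2)
b(19, 11)*(f(8, -10) + p) = -15*(-10 - 2107/143)/2 = -15/2*(-3537/143) = 53055/286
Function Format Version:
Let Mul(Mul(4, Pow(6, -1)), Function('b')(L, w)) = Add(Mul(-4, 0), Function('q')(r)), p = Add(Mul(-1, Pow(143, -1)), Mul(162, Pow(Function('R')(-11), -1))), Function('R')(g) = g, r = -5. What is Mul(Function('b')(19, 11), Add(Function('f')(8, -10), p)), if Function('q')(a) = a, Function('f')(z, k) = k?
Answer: Rational(53055, 286) ≈ 185.51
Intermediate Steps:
p = Rational(-2107, 143) (p = Add(Mul(-1, Pow(143, -1)), Mul(162, Pow(-11, -1))) = Add(Mul(-1, Rational(1, 143)), Mul(162, Rational(-1, 11))) = Add(Rational(-1, 143), Rational(-162, 11)) = Rational(-2107, 143) ≈ -14.734)
Function('b')(L, w) = Rational(-15, 2) (Function('b')(L, w) = Mul(Rational(3, 2), Add(Mul(-4, 0), -5)) = Mul(Rational(3, 2), Add(0, -5)) = Mul(Rational(3, 2), -5) = Rational(-15, 2))
Mul(Function('b')(19, 11), Add(Function('f')(8, -10), p)) = Mul(Rational(-15, 2), Add(-10, Rational(-2107, 143))) = Mul(Rational(-15, 2), Rational(-3537, 143)) = Rational(53055, 286)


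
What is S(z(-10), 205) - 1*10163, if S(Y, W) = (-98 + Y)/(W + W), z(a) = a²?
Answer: -2083414/205 ≈ -10163.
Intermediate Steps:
S(Y, W) = (-98 + Y)/(2*W) (S(Y, W) = (-98 + Y)/((2*W)) = (-98 + Y)*(1/(2*W)) = (-98 + Y)/(2*W))
S(z(-10), 205) - 1*10163 = (½)*(-98 + (-10)²)/205 - 1*10163 = (½)*(1/205)*(-98 + 100) - 10163 = (½)*(1/205)*2 - 10163 = 1/205 - 10163 = -2083414/205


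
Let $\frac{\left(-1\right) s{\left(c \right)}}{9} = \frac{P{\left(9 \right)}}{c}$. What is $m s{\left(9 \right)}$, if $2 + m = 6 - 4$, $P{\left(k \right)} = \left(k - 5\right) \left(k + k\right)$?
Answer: $0$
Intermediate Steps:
$P{\left(k \right)} = 2 k \left(-5 + k\right)$ ($P{\left(k \right)} = \left(-5 + k\right) 2 k = 2 k \left(-5 + k\right)$)
$m = 0$ ($m = -2 + \left(6 - 4\right) = -2 + 2 = 0$)
$s{\left(c \right)} = - \frac{648}{c}$ ($s{\left(c \right)} = - 9 \frac{2 \cdot 9 \left(-5 + 9\right)}{c} = - 9 \frac{2 \cdot 9 \cdot 4}{c} = - 9 \frac{72}{c} = - \frac{648}{c}$)
$m s{\left(9 \right)} = 0 \left(- \frac{648}{9}\right) = 0 \left(\left(-648\right) \frac{1}{9}\right) = 0 \left(-72\right) = 0$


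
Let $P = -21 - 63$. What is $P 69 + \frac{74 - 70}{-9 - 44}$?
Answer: $- \frac{307192}{53} \approx -5796.1$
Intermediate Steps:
$P = -84$
$P 69 + \frac{74 - 70}{-9 - 44} = \left(-84\right) 69 + \frac{74 - 70}{-9 - 44} = -5796 + \frac{4}{-53} = -5796 + 4 \left(- \frac{1}{53}\right) = -5796 - \frac{4}{53} = - \frac{307192}{53}$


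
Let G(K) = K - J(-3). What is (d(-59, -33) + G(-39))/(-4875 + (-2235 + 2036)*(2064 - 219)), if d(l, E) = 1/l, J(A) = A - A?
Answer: 1151/10974885 ≈ 0.00010488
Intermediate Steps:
J(A) = 0
G(K) = K (G(K) = K - 1*0 = K + 0 = K)
(d(-59, -33) + G(-39))/(-4875 + (-2235 + 2036)*(2064 - 219)) = (1/(-59) - 39)/(-4875 + (-2235 + 2036)*(2064 - 219)) = (-1/59 - 39)/(-4875 - 199*1845) = -2302/(59*(-4875 - 367155)) = -2302/59/(-372030) = -2302/59*(-1/372030) = 1151/10974885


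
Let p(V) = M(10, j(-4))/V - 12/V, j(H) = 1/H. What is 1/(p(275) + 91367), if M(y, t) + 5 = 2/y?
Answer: 1375/125629541 ≈ 1.0945e-5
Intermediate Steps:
M(y, t) = -5 + 2/y
p(V) = -84/(5*V) (p(V) = (-5 + 2/10)/V - 12/V = (-5 + 2*(⅒))/V - 12/V = (-5 + ⅕)/V - 12/V = -24/(5*V) - 12/V = -84/(5*V))
1/(p(275) + 91367) = 1/(-84/5/275 + 91367) = 1/(-84/5*1/275 + 91367) = 1/(-84/1375 + 91367) = 1/(125629541/1375) = 1375/125629541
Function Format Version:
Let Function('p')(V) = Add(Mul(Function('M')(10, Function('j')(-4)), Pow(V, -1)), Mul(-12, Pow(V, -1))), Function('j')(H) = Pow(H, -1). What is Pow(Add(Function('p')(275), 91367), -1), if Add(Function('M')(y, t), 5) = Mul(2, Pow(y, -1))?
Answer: Rational(1375, 125629541) ≈ 1.0945e-5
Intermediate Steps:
Function('M')(y, t) = Add(-5, Mul(2, Pow(y, -1)))
Function('p')(V) = Mul(Rational(-84, 5), Pow(V, -1)) (Function('p')(V) = Add(Mul(Add(-5, Mul(2, Pow(10, -1))), Pow(V, -1)), Mul(-12, Pow(V, -1))) = Add(Mul(Add(-5, Mul(2, Rational(1, 10))), Pow(V, -1)), Mul(-12, Pow(V, -1))) = Add(Mul(Add(-5, Rational(1, 5)), Pow(V, -1)), Mul(-12, Pow(V, -1))) = Add(Mul(Rational(-24, 5), Pow(V, -1)), Mul(-12, Pow(V, -1))) = Mul(Rational(-84, 5), Pow(V, -1)))
Pow(Add(Function('p')(275), 91367), -1) = Pow(Add(Mul(Rational(-84, 5), Pow(275, -1)), 91367), -1) = Pow(Add(Mul(Rational(-84, 5), Rational(1, 275)), 91367), -1) = Pow(Add(Rational(-84, 1375), 91367), -1) = Pow(Rational(125629541, 1375), -1) = Rational(1375, 125629541)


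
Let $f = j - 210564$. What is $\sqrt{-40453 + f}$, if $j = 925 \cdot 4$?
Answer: $i \sqrt{247317} \approx 497.31 i$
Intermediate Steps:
$j = 3700$
$f = -206864$ ($f = 3700 - 210564 = -206864$)
$\sqrt{-40453 + f} = \sqrt{-40453 - 206864} = \sqrt{-247317} = i \sqrt{247317}$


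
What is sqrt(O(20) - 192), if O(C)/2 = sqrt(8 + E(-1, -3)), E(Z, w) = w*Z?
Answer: sqrt(-192 + 2*sqrt(11)) ≈ 13.615*I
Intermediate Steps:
E(Z, w) = Z*w
O(C) = 2*sqrt(11) (O(C) = 2*sqrt(8 - 1*(-3)) = 2*sqrt(8 + 3) = 2*sqrt(11))
sqrt(O(20) - 192) = sqrt(2*sqrt(11) - 192) = sqrt(-192 + 2*sqrt(11))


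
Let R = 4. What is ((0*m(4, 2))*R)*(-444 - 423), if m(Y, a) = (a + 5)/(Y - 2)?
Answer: 0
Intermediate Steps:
m(Y, a) = (5 + a)/(-2 + Y)
((0*m(4, 2))*R)*(-444 - 423) = ((0*((5 + 2)/(-2 + 4)))*4)*(-444 - 423) = ((0*(7/2))*4)*(-867) = (0*4)*(-867) = 0*(-867) = 0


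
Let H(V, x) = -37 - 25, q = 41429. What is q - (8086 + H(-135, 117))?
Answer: 33405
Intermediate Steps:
H(V, x) = -62
q - (8086 + H(-135, 117)) = 41429 - (8086 - 62) = 41429 - 1*8024 = 41429 - 8024 = 33405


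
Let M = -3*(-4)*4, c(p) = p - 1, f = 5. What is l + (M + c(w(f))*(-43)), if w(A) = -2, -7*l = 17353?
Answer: -2302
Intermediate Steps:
l = -2479 (l = -1/7*17353 = -2479)
c(p) = -1 + p
M = 48 (M = 12*4 = 48)
l + (M + c(w(f))*(-43)) = -2479 + (48 + (-1 - 2)*(-43)) = -2479 + (48 - 3*(-43)) = -2479 + (48 + 129) = -2479 + 177 = -2302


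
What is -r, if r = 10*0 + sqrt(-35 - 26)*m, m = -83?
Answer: 83*I*sqrt(61) ≈ 648.25*I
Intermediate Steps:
r = -83*I*sqrt(61) (r = 10*0 + sqrt(-35 - 26)*(-83) = 0 + sqrt(-61)*(-83) = 0 + (I*sqrt(61))*(-83) = 0 - 83*I*sqrt(61) = -83*I*sqrt(61) ≈ -648.25*I)
-r = -(-83)*I*sqrt(61) = 83*I*sqrt(61)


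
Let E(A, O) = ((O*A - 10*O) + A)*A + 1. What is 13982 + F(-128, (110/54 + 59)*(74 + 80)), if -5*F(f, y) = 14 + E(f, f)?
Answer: 2314503/5 ≈ 4.6290e+5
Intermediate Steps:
E(A, O) = 1 + A*(A - 10*O + A*O) (E(A, O) = ((A*O - 10*O) + A)*A + 1 = ((-10*O + A*O) + A)*A + 1 = (A - 10*O + A*O)*A + 1 = A*(A - 10*O + A*O) + 1 = 1 + A*(A - 10*O + A*O))
F(f, y) = -3 - f**3/5 + 9*f**2/5 (F(f, y) = -(14 + (1 + f**2 + f*f**2 - 10*f*f))/5 = -(14 + (1 + f**2 + f**3 - 10*f**2))/5 = -(14 + (1 + f**3 - 9*f**2))/5 = -(15 + f**3 - 9*f**2)/5 = -3 - f**3/5 + 9*f**2/5)
13982 + F(-128, (110/54 + 59)*(74 + 80)) = 13982 + (-3 - 1/5*(-128)**3 + (9/5)*(-128)**2) = 13982 + (-3 - 1/5*(-2097152) + (9/5)*16384) = 13982 + (-3 + 2097152/5 + 147456/5) = 13982 + 2244593/5 = 2314503/5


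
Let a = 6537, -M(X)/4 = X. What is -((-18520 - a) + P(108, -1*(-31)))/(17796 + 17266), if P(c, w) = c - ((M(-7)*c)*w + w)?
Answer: 59362/17531 ≈ 3.3861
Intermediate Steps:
M(X) = -4*X
P(c, w) = c - w - 28*c*w (P(c, w) = c - (((-4*(-7))*c)*w + w) = c - ((28*c)*w + w) = c - (28*c*w + w) = c - (w + 28*c*w) = c + (-w - 28*c*w) = c - w - 28*c*w)
-((-18520 - a) + P(108, -1*(-31)))/(17796 + 17266) = -((-18520 - 1*6537) + (108 - (-1)*(-31) - 28*108*(-1*(-31))))/(17796 + 17266) = -((-18520 - 6537) + (108 - 1*31 - 28*108*31))/35062 = -(-25057 + (108 - 31 - 93744))/35062 = -(-25057 - 93667)/35062 = -(-118724)/35062 = -1*(-59362/17531) = 59362/17531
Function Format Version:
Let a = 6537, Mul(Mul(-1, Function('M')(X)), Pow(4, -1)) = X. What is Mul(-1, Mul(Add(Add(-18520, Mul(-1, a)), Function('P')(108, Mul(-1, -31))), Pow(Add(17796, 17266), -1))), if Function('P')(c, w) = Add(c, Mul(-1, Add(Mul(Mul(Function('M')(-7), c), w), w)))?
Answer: Rational(59362, 17531) ≈ 3.3861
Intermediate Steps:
Function('M')(X) = Mul(-4, X)
Function('P')(c, w) = Add(c, Mul(-1, w), Mul(-28, c, w)) (Function('P')(c, w) = Add(c, Mul(-1, Add(Mul(Mul(Mul(-4, -7), c), w), w))) = Add(c, Mul(-1, Add(Mul(Mul(28, c), w), w))) = Add(c, Mul(-1, Add(Mul(28, c, w), w))) = Add(c, Mul(-1, Add(w, Mul(28, c, w)))) = Add(c, Add(Mul(-1, w), Mul(-28, c, w))) = Add(c, Mul(-1, w), Mul(-28, c, w)))
Mul(-1, Mul(Add(Add(-18520, Mul(-1, a)), Function('P')(108, Mul(-1, -31))), Pow(Add(17796, 17266), -1))) = Mul(-1, Mul(Add(Add(-18520, Mul(-1, 6537)), Add(108, Mul(-1, Mul(-1, -31)), Mul(-28, 108, Mul(-1, -31)))), Pow(Add(17796, 17266), -1))) = Mul(-1, Mul(Add(Add(-18520, -6537), Add(108, Mul(-1, 31), Mul(-28, 108, 31))), Pow(35062, -1))) = Mul(-1, Mul(Add(-25057, Add(108, -31, -93744)), Rational(1, 35062))) = Mul(-1, Mul(Add(-25057, -93667), Rational(1, 35062))) = Mul(-1, Mul(-118724, Rational(1, 35062))) = Mul(-1, Rational(-59362, 17531)) = Rational(59362, 17531)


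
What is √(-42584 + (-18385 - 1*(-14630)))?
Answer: I*√46339 ≈ 215.26*I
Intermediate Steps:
√(-42584 + (-18385 - 1*(-14630))) = √(-42584 + (-18385 + 14630)) = √(-42584 - 3755) = √(-46339) = I*√46339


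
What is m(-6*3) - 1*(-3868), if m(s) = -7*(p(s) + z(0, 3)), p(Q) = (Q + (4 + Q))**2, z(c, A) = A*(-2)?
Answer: -3258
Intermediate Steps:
z(c, A) = -2*A
p(Q) = (4 + 2*Q)**2
m(s) = 42 - 28*(2 + s)**2 (m(s) = -7*(4*(2 + s)**2 - 2*3) = -7*(4*(2 + s)**2 - 6) = -7*(-6 + 4*(2 + s)**2) = 42 - 28*(2 + s)**2)
m(-6*3) - 1*(-3868) = (42 - 28*(2 - 6*3)**2) - 1*(-3868) = (42 - 28*(2 - 18)**2) + 3868 = (42 - 28*(-16)**2) + 3868 = (42 - 28*256) + 3868 = (42 - 7168) + 3868 = -7126 + 3868 = -3258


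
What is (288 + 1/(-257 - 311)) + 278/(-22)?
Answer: 1720461/6248 ≈ 275.36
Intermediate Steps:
(288 + 1/(-257 - 311)) + 278/(-22) = (288 + 1/(-568)) + 278*(-1/22) = (288 - 1/568) - 139/11 = 163583/568 - 139/11 = 1720461/6248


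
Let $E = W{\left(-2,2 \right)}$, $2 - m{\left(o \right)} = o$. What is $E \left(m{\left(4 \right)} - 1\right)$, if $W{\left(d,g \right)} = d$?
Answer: $6$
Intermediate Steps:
$m{\left(o \right)} = 2 - o$
$E = -2$
$E \left(m{\left(4 \right)} - 1\right) = - 2 \left(\left(2 - 4\right) - 1\right) = - 2 \left(-2 - 1\right) = \left(-2\right) \left(-3\right) = 6$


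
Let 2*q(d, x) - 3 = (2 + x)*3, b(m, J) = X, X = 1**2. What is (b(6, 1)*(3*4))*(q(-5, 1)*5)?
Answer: 360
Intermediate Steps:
X = 1
b(m, J) = 1
q(d, x) = 9/2 + 3*x/2 (q(d, x) = 3/2 + ((2 + x)*3)/2 = 3/2 + (6 + 3*x)/2 = 3/2 + (3 + 3*x/2) = 9/2 + 3*x/2)
(b(6, 1)*(3*4))*(q(-5, 1)*5) = (1*(3*4))*((9/2 + (3/2)*1)*5) = (1*12)*((9/2 + 3/2)*5) = 12*(6*5) = 12*30 = 360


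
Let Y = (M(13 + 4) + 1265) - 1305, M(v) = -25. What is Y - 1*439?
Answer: -504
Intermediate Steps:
Y = -65 (Y = (-25 + 1265) - 1305 = 1240 - 1305 = -65)
Y - 1*439 = -65 - 1*439 = -65 - 439 = -504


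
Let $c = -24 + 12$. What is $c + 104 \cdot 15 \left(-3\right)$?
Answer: $-4692$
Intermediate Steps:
$c = -12$
$c + 104 \cdot 15 \left(-3\right) = -12 + 104 \cdot 15 \left(-3\right) = -12 + 104 \left(-45\right) = -12 - 4680 = -4692$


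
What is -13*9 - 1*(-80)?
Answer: -37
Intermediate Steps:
-13*9 - 1*(-80) = -117 + 80 = -37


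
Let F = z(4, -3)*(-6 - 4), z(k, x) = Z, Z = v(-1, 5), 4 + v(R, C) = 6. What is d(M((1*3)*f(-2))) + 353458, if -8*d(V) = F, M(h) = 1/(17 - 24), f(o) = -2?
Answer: 706921/2 ≈ 3.5346e+5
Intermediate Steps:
v(R, C) = 2 (v(R, C) = -4 + 6 = 2)
Z = 2
M(h) = -⅐ (M(h) = 1/(-7) = -⅐)
z(k, x) = 2
F = -20 (F = 2*(-6 - 4) = 2*(-10) = -20)
d(V) = 5/2 (d(V) = -⅛*(-20) = 5/2)
d(M((1*3)*f(-2))) + 353458 = 5/2 + 353458 = 706921/2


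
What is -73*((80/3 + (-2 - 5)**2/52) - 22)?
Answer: -63875/156 ≈ -409.46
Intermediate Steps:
-73*((80/3 + (-2 - 5)**2/52) - 22) = -73*((80*(1/3) + (-7)**2*(1/52)) - 22) = -73*((80/3 + 49*(1/52)) - 22) = -73*((80/3 + 49/52) - 22) = -73*(4307/156 - 22) = -73*875/156 = -63875/156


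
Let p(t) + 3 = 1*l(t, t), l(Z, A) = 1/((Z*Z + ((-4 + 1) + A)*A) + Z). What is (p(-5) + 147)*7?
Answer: 60487/60 ≈ 1008.1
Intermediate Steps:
l(Z, A) = 1/(Z + Z² + A*(-3 + A)) (l(Z, A) = 1/((Z² + (-3 + A)*A) + Z) = 1/((Z² + A*(-3 + A)) + Z) = 1/(Z + Z² + A*(-3 + A)))
p(t) = -3 + 1/(-2*t + 2*t²) (p(t) = -3 + 1/(t + t² + t² - 3*t) = -3 + 1/(-2*t + 2*t²))
(p(-5) + 147)*7 = ((½)*(1 - 6*(-5)² + 6*(-5))/(-5*(-1 - 5)) + 147)*7 = ((½)*(-⅕)*(1 - 6*25 - 30)/(-6) + 147)*7 = ((½)*(-⅕)*(-⅙)*(1 - 150 - 30) + 147)*7 = ((½)*(-⅕)*(-⅙)*(-179) + 147)*7 = (-179/60 + 147)*7 = (8641/60)*7 = 60487/60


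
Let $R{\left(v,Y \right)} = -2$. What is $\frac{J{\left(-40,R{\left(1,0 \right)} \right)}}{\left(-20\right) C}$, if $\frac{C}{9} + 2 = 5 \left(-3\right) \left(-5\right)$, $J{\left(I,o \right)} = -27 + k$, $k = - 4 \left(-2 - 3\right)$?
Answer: $\frac{7}{13140} \approx 0.00053272$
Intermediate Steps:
$k = 20$ ($k = \left(-4\right) \left(-5\right) = 20$)
$J{\left(I,o \right)} = -7$ ($J{\left(I,o \right)} = -27 + 20 = -7$)
$C = 657$ ($C = -18 + 9 \cdot 5 \left(-3\right) \left(-5\right) = -18 + 9 \left(\left(-15\right) \left(-5\right)\right) = -18 + 9 \cdot 75 = -18 + 675 = 657$)
$\frac{J{\left(-40,R{\left(1,0 \right)} \right)}}{\left(-20\right) C} = - \frac{7}{\left(-20\right) 657} = - \frac{7}{-13140} = \left(-7\right) \left(- \frac{1}{13140}\right) = \frac{7}{13140}$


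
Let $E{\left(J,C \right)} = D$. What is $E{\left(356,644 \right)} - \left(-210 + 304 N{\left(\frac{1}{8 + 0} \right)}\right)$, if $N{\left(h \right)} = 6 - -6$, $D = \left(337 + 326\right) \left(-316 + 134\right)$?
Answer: $-124104$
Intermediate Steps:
$D = -120666$ ($D = 663 \left(-182\right) = -120666$)
$E{\left(J,C \right)} = -120666$
$N{\left(h \right)} = 12$ ($N{\left(h \right)} = 6 + 6 = 12$)
$E{\left(356,644 \right)} - \left(-210 + 304 N{\left(\frac{1}{8 + 0} \right)}\right) = -120666 - \left(-210 + 304 \cdot 12\right) = -120666 - \left(-210 + 3648\right) = -120666 - 3438 = -124104$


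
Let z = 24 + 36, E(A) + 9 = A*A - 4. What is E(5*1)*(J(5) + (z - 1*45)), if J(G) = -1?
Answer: 168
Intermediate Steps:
E(A) = -13 + A² (E(A) = -9 + (A*A - 4) = -9 + (A² - 4) = -9 + (-4 + A²) = -13 + A²)
z = 60
E(5*1)*(J(5) + (z - 1*45)) = (-13 + (5*1)²)*(-1 + (60 - 1*45)) = (-13 + 5²)*(-1 + (60 - 45)) = (-13 + 25)*(-1 + 15) = 12*14 = 168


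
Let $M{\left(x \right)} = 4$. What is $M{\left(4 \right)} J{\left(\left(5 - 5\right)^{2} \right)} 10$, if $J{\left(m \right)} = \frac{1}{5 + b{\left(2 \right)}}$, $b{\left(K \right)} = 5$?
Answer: $4$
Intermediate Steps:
$J{\left(m \right)} = \frac{1}{10}$ ($J{\left(m \right)} = \frac{1}{5 + 5} = \frac{1}{10}$)
$M{\left(4 \right)} J{\left(\left(5 - 5\right)^{2} \right)} 10 = 4 \cdot \frac{1}{10} \cdot 10 = \frac{2}{5} \cdot 10 = 4$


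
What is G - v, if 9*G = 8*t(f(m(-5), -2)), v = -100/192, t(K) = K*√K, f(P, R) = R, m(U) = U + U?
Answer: 25/48 - 16*I*√2/9 ≈ 0.52083 - 2.5142*I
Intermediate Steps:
m(U) = 2*U
t(K) = K^(3/2)
v = -25/48 (v = -100*1/192 = -25/48 ≈ -0.52083)
G = -16*I*√2/9 (G = (8*(-2)^(3/2))/9 = (8*(-2*I*√2))/9 = (-16*I*√2)/9 = -16*I*√2/9 ≈ -2.5142*I)
G - v = -16*I*√2/9 - 1*(-25/48) = -16*I*√2/9 + 25/48 = 25/48 - 16*I*√2/9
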